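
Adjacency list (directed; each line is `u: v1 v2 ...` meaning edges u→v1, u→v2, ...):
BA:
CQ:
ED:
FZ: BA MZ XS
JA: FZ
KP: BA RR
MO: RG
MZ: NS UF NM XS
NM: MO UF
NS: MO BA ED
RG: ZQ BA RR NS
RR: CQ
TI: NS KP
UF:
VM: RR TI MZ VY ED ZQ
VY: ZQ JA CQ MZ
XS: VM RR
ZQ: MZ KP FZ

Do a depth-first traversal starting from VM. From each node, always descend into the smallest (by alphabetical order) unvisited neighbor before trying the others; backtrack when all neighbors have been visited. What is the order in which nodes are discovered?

VM, ED, MZ, NM, MO, RG, BA, NS, RR, CQ, ZQ, FZ, XS, KP, UF, TI, VY, JA

Visit VM
VM → ED
VM → MZ
MZ → NM
NM → MO
MO → RG
RG → BA
RG → NS
RG → RR
RR → CQ
RG → ZQ
ZQ → FZ
FZ → XS
ZQ → KP
NM → UF
VM → TI
VM → VY
VY → JA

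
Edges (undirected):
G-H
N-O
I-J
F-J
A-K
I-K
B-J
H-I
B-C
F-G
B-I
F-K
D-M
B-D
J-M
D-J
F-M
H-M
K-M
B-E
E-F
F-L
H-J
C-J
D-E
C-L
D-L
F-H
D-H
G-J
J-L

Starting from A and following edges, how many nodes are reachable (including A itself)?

13

BFS from A visits: A, K, F, I, M, E, G, H, J, L, B, D, C
Reachable nodes: 13 of 15 total.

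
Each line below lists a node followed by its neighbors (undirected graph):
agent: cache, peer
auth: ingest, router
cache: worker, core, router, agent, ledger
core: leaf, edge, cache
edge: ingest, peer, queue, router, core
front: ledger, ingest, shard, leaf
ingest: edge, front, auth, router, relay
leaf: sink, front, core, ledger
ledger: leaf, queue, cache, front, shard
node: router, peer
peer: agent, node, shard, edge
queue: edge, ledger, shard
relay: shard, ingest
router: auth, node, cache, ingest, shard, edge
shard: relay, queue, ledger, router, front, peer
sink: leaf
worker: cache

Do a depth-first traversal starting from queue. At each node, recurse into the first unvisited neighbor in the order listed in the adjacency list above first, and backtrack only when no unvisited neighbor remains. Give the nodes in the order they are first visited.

queue, edge, ingest, front, ledger, leaf, sink, core, cache, worker, router, auth, node, peer, agent, shard, relay

Visit queue
queue → edge
edge → ingest
ingest → front
front → ledger
ledger → leaf
leaf → sink
leaf → core
core → cache
cache → worker
cache → router
router → auth
router → node
node → peer
peer → agent
peer → shard
shard → relay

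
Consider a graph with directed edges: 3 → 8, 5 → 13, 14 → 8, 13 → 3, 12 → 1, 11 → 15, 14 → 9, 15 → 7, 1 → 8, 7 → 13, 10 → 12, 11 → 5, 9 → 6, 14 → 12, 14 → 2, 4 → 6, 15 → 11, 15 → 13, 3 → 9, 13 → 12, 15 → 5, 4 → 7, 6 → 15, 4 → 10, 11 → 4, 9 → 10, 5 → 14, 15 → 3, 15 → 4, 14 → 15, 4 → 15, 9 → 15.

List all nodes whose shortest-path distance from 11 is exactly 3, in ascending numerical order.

2, 8, 9, 12

Level 0: 11
Level 1: 4, 5, 15
Level 2: 3, 6, 7, 10, 13, 14
Level 3: 2, 8, 9, 12
Level 4: 1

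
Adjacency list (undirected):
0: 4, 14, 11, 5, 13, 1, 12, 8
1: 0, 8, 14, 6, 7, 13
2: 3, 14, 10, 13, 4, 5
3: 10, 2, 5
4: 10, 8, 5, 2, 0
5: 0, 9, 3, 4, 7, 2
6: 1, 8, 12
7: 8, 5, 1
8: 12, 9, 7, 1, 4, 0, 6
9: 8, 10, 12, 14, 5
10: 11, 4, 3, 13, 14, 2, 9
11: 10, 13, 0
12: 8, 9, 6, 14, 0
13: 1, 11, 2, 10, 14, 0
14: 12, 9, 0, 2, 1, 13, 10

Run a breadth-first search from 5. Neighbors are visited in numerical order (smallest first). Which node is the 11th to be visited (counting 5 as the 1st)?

12

Visit 5; enqueue 0, 2, 3, 4, 7, 9 → queue [0, 2, 3, 4, 7, 9]
Visit 0; enqueue 1, 8, 11, 12, 13, 14 → queue [2, 3, 4, 7, 9, 1, 8, 11, 12, 13, 14]
Visit 2; enqueue 10 → queue [3, 4, 7, 9, 1, 8, 11, 12, 13, 14, 10]
Visit 3 → queue [4, 7, 9, 1, 8, 11, 12, 13, 14, 10]
Visit 4 → queue [7, 9, 1, 8, 11, 12, 13, 14, 10]
Visit 7 → queue [9, 1, 8, 11, 12, 13, 14, 10]
Visit 9 → queue [1, 8, 11, 12, 13, 14, 10]
Visit 1; enqueue 6 → queue [8, 11, 12, 13, 14, 10, 6]
Visit 8 → queue [11, 12, 13, 14, 10, 6]
Visit 11 → queue [12, 13, 14, 10, 6]
Visit 12 → queue [13, 14, 10, 6]
Visit 13 → queue [14, 10, 6]
Visit 14 → queue [10, 6]
Visit 10 → queue [6]
Visit 6 → queue []

Visit order: 5, 0, 2, 3, 4, 7, 9, 1, 8, 11, 12, 13, 14, 10, 6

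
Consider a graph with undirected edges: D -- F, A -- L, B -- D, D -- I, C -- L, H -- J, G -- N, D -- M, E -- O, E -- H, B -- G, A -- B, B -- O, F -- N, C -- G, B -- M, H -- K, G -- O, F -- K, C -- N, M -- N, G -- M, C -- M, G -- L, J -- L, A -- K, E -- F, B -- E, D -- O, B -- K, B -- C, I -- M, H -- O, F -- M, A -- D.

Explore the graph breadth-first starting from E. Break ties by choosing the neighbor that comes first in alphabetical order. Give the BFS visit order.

E B F H O A C D G K M N J L I

Visit E; enqueue B, F, H, O → queue [B, F, H, O]
Visit B; enqueue A, C, D, G, K, M → queue [F, H, O, A, C, D, G, K, M]
Visit F; enqueue N → queue [H, O, A, C, D, G, K, M, N]
Visit H; enqueue J → queue [O, A, C, D, G, K, M, N, J]
Visit O → queue [A, C, D, G, K, M, N, J]
Visit A; enqueue L → queue [C, D, G, K, M, N, J, L]
Visit C → queue [D, G, K, M, N, J, L]
Visit D; enqueue I → queue [G, K, M, N, J, L, I]
Visit G → queue [K, M, N, J, L, I]
Visit K → queue [M, N, J, L, I]
Visit M → queue [N, J, L, I]
Visit N → queue [J, L, I]
Visit J → queue [L, I]
Visit L → queue [I]
Visit I → queue []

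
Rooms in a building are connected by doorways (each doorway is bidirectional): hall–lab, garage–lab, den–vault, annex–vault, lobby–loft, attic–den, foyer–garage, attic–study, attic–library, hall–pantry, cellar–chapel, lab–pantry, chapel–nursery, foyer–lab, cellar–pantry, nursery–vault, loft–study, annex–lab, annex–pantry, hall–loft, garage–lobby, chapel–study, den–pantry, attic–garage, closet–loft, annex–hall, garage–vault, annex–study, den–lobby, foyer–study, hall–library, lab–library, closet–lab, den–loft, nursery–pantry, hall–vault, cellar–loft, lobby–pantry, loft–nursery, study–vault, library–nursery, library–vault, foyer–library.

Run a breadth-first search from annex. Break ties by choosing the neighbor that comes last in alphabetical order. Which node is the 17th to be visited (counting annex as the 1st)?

closet

Visit annex; enqueue vault, study, pantry, lab, hall → queue [vault, study, pantry, lab, hall]
Visit vault; enqueue nursery, library, garage, den → queue [study, pantry, lab, hall, nursery, library, garage, den]
Visit study; enqueue loft, foyer, chapel, attic → queue [pantry, lab, hall, nursery, library, garage, den, loft, foyer, chapel, attic]
Visit pantry; enqueue lobby, cellar → queue [lab, hall, nursery, library, garage, den, loft, foyer, chapel, attic, lobby, cellar]
Visit lab; enqueue closet → queue [hall, nursery, library, garage, den, loft, foyer, chapel, attic, lobby, cellar, closet]
Visit hall → queue [nursery, library, garage, den, loft, foyer, chapel, attic, lobby, cellar, closet]
Visit nursery → queue [library, garage, den, loft, foyer, chapel, attic, lobby, cellar, closet]
Visit library → queue [garage, den, loft, foyer, chapel, attic, lobby, cellar, closet]
Visit garage → queue [den, loft, foyer, chapel, attic, lobby, cellar, closet]
Visit den → queue [loft, foyer, chapel, attic, lobby, cellar, closet]
Visit loft → queue [foyer, chapel, attic, lobby, cellar, closet]
Visit foyer → queue [chapel, attic, lobby, cellar, closet]
Visit chapel → queue [attic, lobby, cellar, closet]
Visit attic → queue [lobby, cellar, closet]
Visit lobby → queue [cellar, closet]
Visit cellar → queue [closet]
Visit closet → queue []

Visit order: annex, vault, study, pantry, lab, hall, nursery, library, garage, den, loft, foyer, chapel, attic, lobby, cellar, closet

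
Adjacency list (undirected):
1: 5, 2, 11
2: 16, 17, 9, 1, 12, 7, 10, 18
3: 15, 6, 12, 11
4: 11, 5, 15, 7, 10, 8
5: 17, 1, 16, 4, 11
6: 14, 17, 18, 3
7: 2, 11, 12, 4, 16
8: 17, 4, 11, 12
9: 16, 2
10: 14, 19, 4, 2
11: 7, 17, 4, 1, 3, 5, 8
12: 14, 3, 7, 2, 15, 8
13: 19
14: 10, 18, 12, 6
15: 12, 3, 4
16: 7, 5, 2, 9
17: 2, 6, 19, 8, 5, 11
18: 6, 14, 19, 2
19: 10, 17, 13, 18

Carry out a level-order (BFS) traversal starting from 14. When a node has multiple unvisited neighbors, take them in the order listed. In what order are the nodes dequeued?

14 -> 10 -> 18 -> 12 -> 6 -> 19 -> 4 -> 2 -> 3 -> 7 -> 15 -> 8 -> 17 -> 13 -> 11 -> 5 -> 16 -> 9 -> 1

Visit 14; enqueue 10, 18, 12, 6 → queue [10, 18, 12, 6]
Visit 10; enqueue 19, 4, 2 → queue [18, 12, 6, 19, 4, 2]
Visit 18 → queue [12, 6, 19, 4, 2]
Visit 12; enqueue 3, 7, 15, 8 → queue [6, 19, 4, 2, 3, 7, 15, 8]
Visit 6; enqueue 17 → queue [19, 4, 2, 3, 7, 15, 8, 17]
Visit 19; enqueue 13 → queue [4, 2, 3, 7, 15, 8, 17, 13]
Visit 4; enqueue 11, 5 → queue [2, 3, 7, 15, 8, 17, 13, 11, 5]
Visit 2; enqueue 16, 9, 1 → queue [3, 7, 15, 8, 17, 13, 11, 5, 16, 9, 1]
Visit 3 → queue [7, 15, 8, 17, 13, 11, 5, 16, 9, 1]
Visit 7 → queue [15, 8, 17, 13, 11, 5, 16, 9, 1]
Visit 15 → queue [8, 17, 13, 11, 5, 16, 9, 1]
Visit 8 → queue [17, 13, 11, 5, 16, 9, 1]
Visit 17 → queue [13, 11, 5, 16, 9, 1]
Visit 13 → queue [11, 5, 16, 9, 1]
Visit 11 → queue [5, 16, 9, 1]
Visit 5 → queue [16, 9, 1]
Visit 16 → queue [9, 1]
Visit 9 → queue [1]
Visit 1 → queue []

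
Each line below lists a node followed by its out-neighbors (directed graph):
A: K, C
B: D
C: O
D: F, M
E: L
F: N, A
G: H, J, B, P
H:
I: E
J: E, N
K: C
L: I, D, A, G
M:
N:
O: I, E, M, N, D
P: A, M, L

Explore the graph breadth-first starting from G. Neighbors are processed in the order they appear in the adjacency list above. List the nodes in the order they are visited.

G -> H -> J -> B -> P -> E -> N -> D -> A -> M -> L -> F -> K -> C -> I -> O

Visit G; enqueue H, J, B, P → queue [H, J, B, P]
Visit H → queue [J, B, P]
Visit J; enqueue E, N → queue [B, P, E, N]
Visit B; enqueue D → queue [P, E, N, D]
Visit P; enqueue A, M, L → queue [E, N, D, A, M, L]
Visit E → queue [N, D, A, M, L]
Visit N → queue [D, A, M, L]
Visit D; enqueue F → queue [A, M, L, F]
Visit A; enqueue K, C → queue [M, L, F, K, C]
Visit M → queue [L, F, K, C]
Visit L; enqueue I → queue [F, K, C, I]
Visit F → queue [K, C, I]
Visit K → queue [C, I]
Visit C; enqueue O → queue [I, O]
Visit I → queue [O]
Visit O → queue []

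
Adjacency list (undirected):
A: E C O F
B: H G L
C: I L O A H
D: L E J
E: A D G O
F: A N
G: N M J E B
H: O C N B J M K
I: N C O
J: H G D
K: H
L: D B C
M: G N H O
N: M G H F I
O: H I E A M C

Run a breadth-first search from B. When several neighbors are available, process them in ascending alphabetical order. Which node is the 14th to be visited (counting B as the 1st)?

Visit B; enqueue G, H, L → queue [G, H, L]
Visit G; enqueue E, J, M, N → queue [H, L, E, J, M, N]
Visit H; enqueue C, K, O → queue [L, E, J, M, N, C, K, O]
Visit L; enqueue D → queue [E, J, M, N, C, K, O, D]
Visit E; enqueue A → queue [J, M, N, C, K, O, D, A]
Visit J → queue [M, N, C, K, O, D, A]
Visit M → queue [N, C, K, O, D, A]
Visit N; enqueue F, I → queue [C, K, O, D, A, F, I]
Visit C → queue [K, O, D, A, F, I]
Visit K → queue [O, D, A, F, I]
Visit O → queue [D, A, F, I]
Visit D → queue [A, F, I]
Visit A → queue [F, I]
Visit F → queue [I]
Visit I → queue []

Visit order: B, G, H, L, E, J, M, N, C, K, O, D, A, F, I

F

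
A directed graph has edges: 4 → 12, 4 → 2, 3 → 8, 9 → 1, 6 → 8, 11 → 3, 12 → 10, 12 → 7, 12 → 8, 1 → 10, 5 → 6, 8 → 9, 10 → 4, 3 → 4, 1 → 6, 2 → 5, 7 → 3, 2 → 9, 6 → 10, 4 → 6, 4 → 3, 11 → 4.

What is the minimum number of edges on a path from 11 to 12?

2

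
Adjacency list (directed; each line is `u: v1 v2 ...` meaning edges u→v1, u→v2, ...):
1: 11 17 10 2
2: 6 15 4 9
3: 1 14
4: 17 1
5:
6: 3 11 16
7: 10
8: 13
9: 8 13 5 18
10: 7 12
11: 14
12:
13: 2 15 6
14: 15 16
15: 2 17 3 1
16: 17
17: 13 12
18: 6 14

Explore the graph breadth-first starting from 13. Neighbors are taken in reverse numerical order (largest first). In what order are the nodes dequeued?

13, 15, 6, 2, 17, 3, 1, 16, 11, 9, 4, 12, 14, 10, 18, 8, 5, 7

Visit 13; enqueue 15, 6, 2 → queue [15, 6, 2]
Visit 15; enqueue 17, 3, 1 → queue [6, 2, 17, 3, 1]
Visit 6; enqueue 16, 11 → queue [2, 17, 3, 1, 16, 11]
Visit 2; enqueue 9, 4 → queue [17, 3, 1, 16, 11, 9, 4]
Visit 17; enqueue 12 → queue [3, 1, 16, 11, 9, 4, 12]
Visit 3; enqueue 14 → queue [1, 16, 11, 9, 4, 12, 14]
Visit 1; enqueue 10 → queue [16, 11, 9, 4, 12, 14, 10]
Visit 16 → queue [11, 9, 4, 12, 14, 10]
Visit 11 → queue [9, 4, 12, 14, 10]
Visit 9; enqueue 18, 8, 5 → queue [4, 12, 14, 10, 18, 8, 5]
Visit 4 → queue [12, 14, 10, 18, 8, 5]
Visit 12 → queue [14, 10, 18, 8, 5]
Visit 14 → queue [10, 18, 8, 5]
Visit 10; enqueue 7 → queue [18, 8, 5, 7]
Visit 18 → queue [8, 5, 7]
Visit 8 → queue [5, 7]
Visit 5 → queue [7]
Visit 7 → queue []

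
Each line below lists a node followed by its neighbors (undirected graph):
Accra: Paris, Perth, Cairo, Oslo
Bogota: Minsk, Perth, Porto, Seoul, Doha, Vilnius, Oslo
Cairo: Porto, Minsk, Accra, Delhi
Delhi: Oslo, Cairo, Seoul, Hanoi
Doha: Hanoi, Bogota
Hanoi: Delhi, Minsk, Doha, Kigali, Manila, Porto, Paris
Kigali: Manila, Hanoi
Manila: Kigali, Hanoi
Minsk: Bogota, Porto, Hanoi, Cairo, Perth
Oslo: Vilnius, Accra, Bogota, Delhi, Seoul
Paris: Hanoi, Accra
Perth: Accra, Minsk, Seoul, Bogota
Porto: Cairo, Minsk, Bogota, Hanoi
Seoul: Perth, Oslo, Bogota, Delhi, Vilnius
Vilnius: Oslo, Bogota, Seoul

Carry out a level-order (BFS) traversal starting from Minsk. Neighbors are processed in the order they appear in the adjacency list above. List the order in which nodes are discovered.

Minsk Bogota Porto Hanoi Cairo Perth Seoul Doha Vilnius Oslo Delhi Kigali Manila Paris Accra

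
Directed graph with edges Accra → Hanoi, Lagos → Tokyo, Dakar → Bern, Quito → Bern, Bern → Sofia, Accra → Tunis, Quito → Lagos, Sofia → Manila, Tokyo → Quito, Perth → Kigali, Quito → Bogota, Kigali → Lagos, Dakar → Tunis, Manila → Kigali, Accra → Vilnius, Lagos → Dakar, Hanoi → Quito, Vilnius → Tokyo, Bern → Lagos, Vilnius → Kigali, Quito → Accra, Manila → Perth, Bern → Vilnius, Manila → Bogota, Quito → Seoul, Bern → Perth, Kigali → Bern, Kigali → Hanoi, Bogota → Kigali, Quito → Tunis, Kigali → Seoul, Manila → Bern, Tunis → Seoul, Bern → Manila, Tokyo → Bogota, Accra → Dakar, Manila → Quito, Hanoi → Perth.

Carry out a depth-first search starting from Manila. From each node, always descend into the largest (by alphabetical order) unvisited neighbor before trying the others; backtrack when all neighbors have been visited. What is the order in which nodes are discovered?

Manila, Quito, Tunis, Seoul, Lagos, Tokyo, Bogota, Kigali, Hanoi, Perth, Bern, Vilnius, Sofia, Dakar, Accra

Visit Manila
Manila → Quito
Quito → Tunis
Tunis → Seoul
Quito → Lagos
Lagos → Tokyo
Tokyo → Bogota
Bogota → Kigali
Kigali → Hanoi
Hanoi → Perth
Kigali → Bern
Bern → Vilnius
Bern → Sofia
Lagos → Dakar
Quito → Accra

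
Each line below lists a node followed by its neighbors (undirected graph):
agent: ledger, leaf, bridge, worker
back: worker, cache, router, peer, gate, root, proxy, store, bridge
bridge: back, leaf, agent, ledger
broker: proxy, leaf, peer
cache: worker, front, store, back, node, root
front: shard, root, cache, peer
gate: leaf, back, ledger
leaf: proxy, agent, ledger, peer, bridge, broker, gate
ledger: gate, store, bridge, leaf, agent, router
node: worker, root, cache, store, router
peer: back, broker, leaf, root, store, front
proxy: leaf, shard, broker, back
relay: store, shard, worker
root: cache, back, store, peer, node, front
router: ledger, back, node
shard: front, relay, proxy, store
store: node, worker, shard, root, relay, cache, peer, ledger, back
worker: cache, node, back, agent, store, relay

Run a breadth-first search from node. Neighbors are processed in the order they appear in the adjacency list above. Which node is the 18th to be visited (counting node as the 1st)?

broker

Visit node; enqueue worker, root, cache, store, router → queue [worker, root, cache, store, router]
Visit worker; enqueue back, agent, relay → queue [root, cache, store, router, back, agent, relay]
Visit root; enqueue peer, front → queue [cache, store, router, back, agent, relay, peer, front]
Visit cache → queue [store, router, back, agent, relay, peer, front]
Visit store; enqueue shard, ledger → queue [router, back, agent, relay, peer, front, shard, ledger]
Visit router → queue [back, agent, relay, peer, front, shard, ledger]
Visit back; enqueue gate, proxy, bridge → queue [agent, relay, peer, front, shard, ledger, gate, proxy, bridge]
Visit agent; enqueue leaf → queue [relay, peer, front, shard, ledger, gate, proxy, bridge, leaf]
Visit relay → queue [peer, front, shard, ledger, gate, proxy, bridge, leaf]
Visit peer; enqueue broker → queue [front, shard, ledger, gate, proxy, bridge, leaf, broker]
Visit front → queue [shard, ledger, gate, proxy, bridge, leaf, broker]
Visit shard → queue [ledger, gate, proxy, bridge, leaf, broker]
Visit ledger → queue [gate, proxy, bridge, leaf, broker]
Visit gate → queue [proxy, bridge, leaf, broker]
Visit proxy → queue [bridge, leaf, broker]
Visit bridge → queue [leaf, broker]
Visit leaf → queue [broker]
Visit broker → queue []

Visit order: node, worker, root, cache, store, router, back, agent, relay, peer, front, shard, ledger, gate, proxy, bridge, leaf, broker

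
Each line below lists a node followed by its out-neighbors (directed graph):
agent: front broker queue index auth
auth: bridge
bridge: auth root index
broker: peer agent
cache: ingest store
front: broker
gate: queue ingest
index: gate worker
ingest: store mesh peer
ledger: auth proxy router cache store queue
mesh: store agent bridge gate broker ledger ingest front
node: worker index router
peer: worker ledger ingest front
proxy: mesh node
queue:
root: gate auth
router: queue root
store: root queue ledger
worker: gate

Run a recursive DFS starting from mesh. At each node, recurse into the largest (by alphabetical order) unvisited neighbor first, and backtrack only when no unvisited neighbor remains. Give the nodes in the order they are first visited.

Visit mesh
mesh → store
store → root
root → gate
gate → queue
gate → ingest
ingest → peer
peer → worker
peer → ledger
ledger → router
ledger → proxy
proxy → node
node → index
ledger → cache
ledger → auth
auth → bridge
peer → front
front → broker
broker → agent

mesh, store, root, gate, queue, ingest, peer, worker, ledger, router, proxy, node, index, cache, auth, bridge, front, broker, agent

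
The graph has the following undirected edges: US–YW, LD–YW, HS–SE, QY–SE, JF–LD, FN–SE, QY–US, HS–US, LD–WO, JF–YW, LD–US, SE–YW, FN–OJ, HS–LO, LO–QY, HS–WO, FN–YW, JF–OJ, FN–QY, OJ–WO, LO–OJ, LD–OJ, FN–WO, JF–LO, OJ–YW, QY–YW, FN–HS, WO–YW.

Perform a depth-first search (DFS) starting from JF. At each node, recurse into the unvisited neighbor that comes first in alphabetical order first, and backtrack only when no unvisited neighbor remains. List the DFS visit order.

JF LD OJ FN HS LO QY SE YW US WO

Visit JF
JF → LD
LD → OJ
OJ → FN
FN → HS
HS → LO
LO → QY
QY → SE
SE → YW
YW → US
YW → WO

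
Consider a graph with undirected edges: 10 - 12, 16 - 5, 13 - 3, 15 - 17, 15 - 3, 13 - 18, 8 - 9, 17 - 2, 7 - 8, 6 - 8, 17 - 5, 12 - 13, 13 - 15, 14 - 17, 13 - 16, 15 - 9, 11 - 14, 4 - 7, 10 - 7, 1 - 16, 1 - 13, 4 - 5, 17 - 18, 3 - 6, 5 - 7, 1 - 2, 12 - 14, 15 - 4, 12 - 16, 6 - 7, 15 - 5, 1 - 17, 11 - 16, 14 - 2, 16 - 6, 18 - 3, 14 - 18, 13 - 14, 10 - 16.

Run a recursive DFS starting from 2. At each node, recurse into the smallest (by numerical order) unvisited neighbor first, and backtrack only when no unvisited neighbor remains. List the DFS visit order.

2, 1, 13, 3, 6, 7, 4, 5, 15, 9, 8, 17, 14, 11, 16, 10, 12, 18

Visit 2
2 → 1
1 → 13
13 → 3
3 → 6
6 → 7
7 → 4
4 → 5
5 → 15
15 → 9
9 → 8
15 → 17
17 → 14
14 → 11
11 → 16
16 → 10
10 → 12
14 → 18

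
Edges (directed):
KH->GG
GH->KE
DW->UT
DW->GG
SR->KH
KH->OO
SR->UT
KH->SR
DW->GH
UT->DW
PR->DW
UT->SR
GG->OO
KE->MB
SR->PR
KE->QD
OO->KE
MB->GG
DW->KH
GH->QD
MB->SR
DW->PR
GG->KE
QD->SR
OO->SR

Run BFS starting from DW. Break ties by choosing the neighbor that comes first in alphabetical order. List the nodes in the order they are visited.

DW → GG → GH → KH → PR → UT → KE → OO → QD → SR → MB

Visit DW; enqueue GG, GH, KH, PR, UT → queue [GG, GH, KH, PR, UT]
Visit GG; enqueue KE, OO → queue [GH, KH, PR, UT, KE, OO]
Visit GH; enqueue QD → queue [KH, PR, UT, KE, OO, QD]
Visit KH; enqueue SR → queue [PR, UT, KE, OO, QD, SR]
Visit PR → queue [UT, KE, OO, QD, SR]
Visit UT → queue [KE, OO, QD, SR]
Visit KE; enqueue MB → queue [OO, QD, SR, MB]
Visit OO → queue [QD, SR, MB]
Visit QD → queue [SR, MB]
Visit SR → queue [MB]
Visit MB → queue []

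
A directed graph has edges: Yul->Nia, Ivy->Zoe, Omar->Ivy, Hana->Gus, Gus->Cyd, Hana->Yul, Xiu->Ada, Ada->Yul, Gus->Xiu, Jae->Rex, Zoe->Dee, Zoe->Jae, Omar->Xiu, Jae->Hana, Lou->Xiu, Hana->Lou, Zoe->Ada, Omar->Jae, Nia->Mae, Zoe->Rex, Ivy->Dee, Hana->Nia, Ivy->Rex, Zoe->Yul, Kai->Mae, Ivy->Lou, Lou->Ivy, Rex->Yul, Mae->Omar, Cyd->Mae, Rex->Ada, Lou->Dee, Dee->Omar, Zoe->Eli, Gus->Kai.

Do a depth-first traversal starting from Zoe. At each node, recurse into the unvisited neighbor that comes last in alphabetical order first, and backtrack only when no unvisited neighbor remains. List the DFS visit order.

Visit Zoe
Zoe → Yul
Yul → Nia
Nia → Mae
Mae → Omar
Omar → Xiu
Xiu → Ada
Omar → Jae
Jae → Rex
Jae → Hana
Hana → Lou
Lou → Ivy
Ivy → Dee
Hana → Gus
Gus → Kai
Gus → Cyd
Zoe → Eli

Zoe -> Yul -> Nia -> Mae -> Omar -> Xiu -> Ada -> Jae -> Rex -> Hana -> Lou -> Ivy -> Dee -> Gus -> Kai -> Cyd -> Eli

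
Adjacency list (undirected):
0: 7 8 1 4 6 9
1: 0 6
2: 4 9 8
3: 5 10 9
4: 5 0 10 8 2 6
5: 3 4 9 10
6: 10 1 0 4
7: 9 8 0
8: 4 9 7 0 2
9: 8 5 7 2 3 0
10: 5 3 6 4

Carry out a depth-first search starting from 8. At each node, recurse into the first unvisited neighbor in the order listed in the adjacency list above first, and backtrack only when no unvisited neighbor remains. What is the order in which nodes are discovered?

Visit 8
8 → 4
4 → 5
5 → 3
3 → 10
10 → 6
6 → 1
1 → 0
0 → 7
7 → 9
9 → 2

8 -> 4 -> 5 -> 3 -> 10 -> 6 -> 1 -> 0 -> 7 -> 9 -> 2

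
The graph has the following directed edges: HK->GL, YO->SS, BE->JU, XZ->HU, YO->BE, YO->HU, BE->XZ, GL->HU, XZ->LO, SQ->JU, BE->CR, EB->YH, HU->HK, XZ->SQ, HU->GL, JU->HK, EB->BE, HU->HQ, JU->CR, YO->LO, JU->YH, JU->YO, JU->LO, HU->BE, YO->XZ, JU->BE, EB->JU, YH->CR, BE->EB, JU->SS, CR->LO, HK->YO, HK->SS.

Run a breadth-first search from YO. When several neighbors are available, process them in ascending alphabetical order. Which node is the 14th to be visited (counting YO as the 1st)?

YH

Visit YO; enqueue BE, HU, LO, SS, XZ → queue [BE, HU, LO, SS, XZ]
Visit BE; enqueue CR, EB, JU → queue [HU, LO, SS, XZ, CR, EB, JU]
Visit HU; enqueue GL, HK, HQ → queue [LO, SS, XZ, CR, EB, JU, GL, HK, HQ]
Visit LO → queue [SS, XZ, CR, EB, JU, GL, HK, HQ]
Visit SS → queue [XZ, CR, EB, JU, GL, HK, HQ]
Visit XZ; enqueue SQ → queue [CR, EB, JU, GL, HK, HQ, SQ]
Visit CR → queue [EB, JU, GL, HK, HQ, SQ]
Visit EB; enqueue YH → queue [JU, GL, HK, HQ, SQ, YH]
Visit JU → queue [GL, HK, HQ, SQ, YH]
Visit GL → queue [HK, HQ, SQ, YH]
Visit HK → queue [HQ, SQ, YH]
Visit HQ → queue [SQ, YH]
Visit SQ → queue [YH]
Visit YH → queue []

Visit order: YO, BE, HU, LO, SS, XZ, CR, EB, JU, GL, HK, HQ, SQ, YH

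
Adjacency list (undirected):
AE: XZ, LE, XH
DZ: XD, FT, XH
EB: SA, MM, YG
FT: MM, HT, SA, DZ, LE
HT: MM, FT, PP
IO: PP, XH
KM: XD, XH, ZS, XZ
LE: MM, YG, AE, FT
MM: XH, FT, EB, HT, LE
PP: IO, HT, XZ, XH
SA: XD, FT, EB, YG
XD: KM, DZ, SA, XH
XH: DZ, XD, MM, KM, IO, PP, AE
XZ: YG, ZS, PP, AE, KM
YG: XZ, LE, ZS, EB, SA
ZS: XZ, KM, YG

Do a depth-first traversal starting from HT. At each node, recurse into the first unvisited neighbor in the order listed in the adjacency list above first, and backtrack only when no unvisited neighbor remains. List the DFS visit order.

Visit HT
HT → MM
MM → XH
XH → DZ
DZ → XD
XD → KM
KM → ZS
ZS → XZ
XZ → YG
YG → LE
LE → AE
LE → FT
FT → SA
SA → EB
XZ → PP
PP → IO

HT MM XH DZ XD KM ZS XZ YG LE AE FT SA EB PP IO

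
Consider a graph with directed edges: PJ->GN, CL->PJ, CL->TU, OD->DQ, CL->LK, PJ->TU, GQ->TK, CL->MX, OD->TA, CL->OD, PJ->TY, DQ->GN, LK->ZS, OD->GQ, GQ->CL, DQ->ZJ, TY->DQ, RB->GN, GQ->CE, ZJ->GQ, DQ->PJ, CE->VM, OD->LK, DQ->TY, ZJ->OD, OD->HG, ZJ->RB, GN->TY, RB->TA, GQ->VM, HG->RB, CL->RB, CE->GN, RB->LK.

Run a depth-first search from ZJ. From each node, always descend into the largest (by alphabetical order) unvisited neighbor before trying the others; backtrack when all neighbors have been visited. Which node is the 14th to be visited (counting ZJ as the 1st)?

Visit ZJ
ZJ → RB
RB → TA
RB → LK
LK → ZS
RB → GN
GN → TY
TY → DQ
DQ → PJ
PJ → TU
ZJ → OD
OD → HG
OD → GQ
GQ → VM
GQ → TK
GQ → CL
CL → MX
GQ → CE

Visit order: ZJ, RB, TA, LK, ZS, GN, TY, DQ, PJ, TU, OD, HG, GQ, VM, TK, CL, MX, CE

VM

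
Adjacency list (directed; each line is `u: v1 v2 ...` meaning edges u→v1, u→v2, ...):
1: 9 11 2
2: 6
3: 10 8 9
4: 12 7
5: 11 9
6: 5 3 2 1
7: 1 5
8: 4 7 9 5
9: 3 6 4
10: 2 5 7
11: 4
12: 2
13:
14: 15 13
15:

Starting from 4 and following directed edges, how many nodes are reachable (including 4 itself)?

12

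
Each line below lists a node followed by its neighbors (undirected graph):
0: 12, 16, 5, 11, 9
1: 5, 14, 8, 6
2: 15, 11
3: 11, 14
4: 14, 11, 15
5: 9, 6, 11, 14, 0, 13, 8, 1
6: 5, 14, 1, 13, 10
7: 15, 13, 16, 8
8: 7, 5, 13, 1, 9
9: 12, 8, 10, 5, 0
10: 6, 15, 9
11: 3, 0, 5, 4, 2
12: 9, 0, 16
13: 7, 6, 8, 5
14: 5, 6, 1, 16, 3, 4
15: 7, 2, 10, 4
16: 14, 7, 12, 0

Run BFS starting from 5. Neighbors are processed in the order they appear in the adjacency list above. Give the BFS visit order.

5, 9, 6, 11, 14, 0, 13, 8, 1, 12, 10, 3, 4, 2, 16, 7, 15

Visit 5; enqueue 9, 6, 11, 14, 0, 13, 8, 1 → queue [9, 6, 11, 14, 0, 13, 8, 1]
Visit 9; enqueue 12, 10 → queue [6, 11, 14, 0, 13, 8, 1, 12, 10]
Visit 6 → queue [11, 14, 0, 13, 8, 1, 12, 10]
Visit 11; enqueue 3, 4, 2 → queue [14, 0, 13, 8, 1, 12, 10, 3, 4, 2]
Visit 14; enqueue 16 → queue [0, 13, 8, 1, 12, 10, 3, 4, 2, 16]
Visit 0 → queue [13, 8, 1, 12, 10, 3, 4, 2, 16]
Visit 13; enqueue 7 → queue [8, 1, 12, 10, 3, 4, 2, 16, 7]
Visit 8 → queue [1, 12, 10, 3, 4, 2, 16, 7]
Visit 1 → queue [12, 10, 3, 4, 2, 16, 7]
Visit 12 → queue [10, 3, 4, 2, 16, 7]
Visit 10; enqueue 15 → queue [3, 4, 2, 16, 7, 15]
Visit 3 → queue [4, 2, 16, 7, 15]
Visit 4 → queue [2, 16, 7, 15]
Visit 2 → queue [16, 7, 15]
Visit 16 → queue [7, 15]
Visit 7 → queue [15]
Visit 15 → queue []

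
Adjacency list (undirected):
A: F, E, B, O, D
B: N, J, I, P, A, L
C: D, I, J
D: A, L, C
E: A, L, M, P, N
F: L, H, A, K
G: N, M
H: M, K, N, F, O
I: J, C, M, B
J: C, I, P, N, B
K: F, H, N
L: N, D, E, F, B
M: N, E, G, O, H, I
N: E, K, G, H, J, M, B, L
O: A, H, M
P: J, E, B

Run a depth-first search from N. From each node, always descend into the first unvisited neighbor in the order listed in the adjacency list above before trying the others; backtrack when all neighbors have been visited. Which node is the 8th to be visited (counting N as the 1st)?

Visit N
N → E
E → A
A → F
F → L
L → D
D → C
C → I
I → J
J → P
P → B
I → M
M → G
M → O
O → H
H → K

Visit order: N, E, A, F, L, D, C, I, J, P, B, M, G, O, H, K

I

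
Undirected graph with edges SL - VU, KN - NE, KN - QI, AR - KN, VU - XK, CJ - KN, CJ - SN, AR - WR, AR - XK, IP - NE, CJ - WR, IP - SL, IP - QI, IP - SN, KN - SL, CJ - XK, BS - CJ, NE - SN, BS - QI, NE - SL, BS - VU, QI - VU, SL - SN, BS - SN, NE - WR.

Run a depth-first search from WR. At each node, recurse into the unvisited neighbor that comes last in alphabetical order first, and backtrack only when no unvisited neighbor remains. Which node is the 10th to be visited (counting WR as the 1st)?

IP

Visit WR
WR → NE
NE → SN
SN → SL
SL → VU
VU → XK
XK → CJ
CJ → KN
KN → QI
QI → IP
QI → BS
KN → AR

Visit order: WR, NE, SN, SL, VU, XK, CJ, KN, QI, IP, BS, AR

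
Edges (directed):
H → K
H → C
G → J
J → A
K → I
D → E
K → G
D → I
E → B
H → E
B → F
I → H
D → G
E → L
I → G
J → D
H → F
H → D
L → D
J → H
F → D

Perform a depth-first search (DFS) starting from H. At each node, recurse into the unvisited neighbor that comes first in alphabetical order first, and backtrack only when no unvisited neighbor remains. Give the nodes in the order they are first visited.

H → C → D → E → B → F → L → G → J → A → I → K

Visit H
H → C
H → D
D → E
E → B
B → F
E → L
D → G
G → J
J → A
D → I
H → K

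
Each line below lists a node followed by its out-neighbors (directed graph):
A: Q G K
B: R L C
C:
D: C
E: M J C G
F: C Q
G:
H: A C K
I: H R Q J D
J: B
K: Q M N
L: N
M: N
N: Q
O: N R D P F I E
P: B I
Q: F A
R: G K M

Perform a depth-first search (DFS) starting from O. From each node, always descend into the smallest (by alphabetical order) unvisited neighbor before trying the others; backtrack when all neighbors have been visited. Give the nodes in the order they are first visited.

Visit O
O → D
D → C
O → E
E → G
E → J
J → B
B → L
L → N
N → Q
Q → A
A → K
K → M
Q → F
B → R
O → I
I → H
O → P

O -> D -> C -> E -> G -> J -> B -> L -> N -> Q -> A -> K -> M -> F -> R -> I -> H -> P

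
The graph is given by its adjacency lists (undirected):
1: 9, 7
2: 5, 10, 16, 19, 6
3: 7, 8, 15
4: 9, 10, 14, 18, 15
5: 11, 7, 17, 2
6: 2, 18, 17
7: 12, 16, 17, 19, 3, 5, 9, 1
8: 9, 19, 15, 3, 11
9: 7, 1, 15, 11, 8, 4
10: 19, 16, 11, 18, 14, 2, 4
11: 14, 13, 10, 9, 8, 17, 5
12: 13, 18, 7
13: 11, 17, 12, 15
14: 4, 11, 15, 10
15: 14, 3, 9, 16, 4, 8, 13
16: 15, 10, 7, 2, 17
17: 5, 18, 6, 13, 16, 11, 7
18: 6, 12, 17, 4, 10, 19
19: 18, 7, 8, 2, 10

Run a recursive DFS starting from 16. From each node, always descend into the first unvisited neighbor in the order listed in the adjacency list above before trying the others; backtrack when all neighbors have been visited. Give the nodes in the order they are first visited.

Visit 16
16 → 15
15 → 14
14 → 4
4 → 9
9 → 7
7 → 12
12 → 13
13 → 11
11 → 10
10 → 19
19 → 18
18 → 6
6 → 2
2 → 5
5 → 17
19 → 8
8 → 3
7 → 1

16, 15, 14, 4, 9, 7, 12, 13, 11, 10, 19, 18, 6, 2, 5, 17, 8, 3, 1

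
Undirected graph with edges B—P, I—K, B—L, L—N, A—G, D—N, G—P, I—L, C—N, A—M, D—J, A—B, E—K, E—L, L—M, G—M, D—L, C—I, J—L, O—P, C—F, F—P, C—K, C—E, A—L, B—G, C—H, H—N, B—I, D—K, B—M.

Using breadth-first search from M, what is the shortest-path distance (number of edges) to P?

Level 0: M
Level 1: A, B, G, L
Level 2: D, E, I, J, N, P
Level 3: C, F, H, K, O
P first appears at level 2.

2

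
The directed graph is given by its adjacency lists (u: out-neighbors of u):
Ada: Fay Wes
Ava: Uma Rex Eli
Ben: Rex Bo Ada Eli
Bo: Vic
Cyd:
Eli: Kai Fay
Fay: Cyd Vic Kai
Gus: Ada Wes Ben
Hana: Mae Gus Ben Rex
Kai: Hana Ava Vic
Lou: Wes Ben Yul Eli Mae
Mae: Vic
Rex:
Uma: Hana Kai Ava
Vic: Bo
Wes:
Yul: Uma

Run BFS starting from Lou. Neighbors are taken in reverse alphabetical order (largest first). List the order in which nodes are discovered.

Visit Lou; enqueue Yul, Wes, Mae, Eli, Ben → queue [Yul, Wes, Mae, Eli, Ben]
Visit Yul; enqueue Uma → queue [Wes, Mae, Eli, Ben, Uma]
Visit Wes → queue [Mae, Eli, Ben, Uma]
Visit Mae; enqueue Vic → queue [Eli, Ben, Uma, Vic]
Visit Eli; enqueue Kai, Fay → queue [Ben, Uma, Vic, Kai, Fay]
Visit Ben; enqueue Rex, Bo, Ada → queue [Uma, Vic, Kai, Fay, Rex, Bo, Ada]
Visit Uma; enqueue Hana, Ava → queue [Vic, Kai, Fay, Rex, Bo, Ada, Hana, Ava]
Visit Vic → queue [Kai, Fay, Rex, Bo, Ada, Hana, Ava]
Visit Kai → queue [Fay, Rex, Bo, Ada, Hana, Ava]
Visit Fay; enqueue Cyd → queue [Rex, Bo, Ada, Hana, Ava, Cyd]
Visit Rex → queue [Bo, Ada, Hana, Ava, Cyd]
Visit Bo → queue [Ada, Hana, Ava, Cyd]
Visit Ada → queue [Hana, Ava, Cyd]
Visit Hana; enqueue Gus → queue [Ava, Cyd, Gus]
Visit Ava → queue [Cyd, Gus]
Visit Cyd → queue [Gus]
Visit Gus → queue []

Lou → Yul → Wes → Mae → Eli → Ben → Uma → Vic → Kai → Fay → Rex → Bo → Ada → Hana → Ava → Cyd → Gus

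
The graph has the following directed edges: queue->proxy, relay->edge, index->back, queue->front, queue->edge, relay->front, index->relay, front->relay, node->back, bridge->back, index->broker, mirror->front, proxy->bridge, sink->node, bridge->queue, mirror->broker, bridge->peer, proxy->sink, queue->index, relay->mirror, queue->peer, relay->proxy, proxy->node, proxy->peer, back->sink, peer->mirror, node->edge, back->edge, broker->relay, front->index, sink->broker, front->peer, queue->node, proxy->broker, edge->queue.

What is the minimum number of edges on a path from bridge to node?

2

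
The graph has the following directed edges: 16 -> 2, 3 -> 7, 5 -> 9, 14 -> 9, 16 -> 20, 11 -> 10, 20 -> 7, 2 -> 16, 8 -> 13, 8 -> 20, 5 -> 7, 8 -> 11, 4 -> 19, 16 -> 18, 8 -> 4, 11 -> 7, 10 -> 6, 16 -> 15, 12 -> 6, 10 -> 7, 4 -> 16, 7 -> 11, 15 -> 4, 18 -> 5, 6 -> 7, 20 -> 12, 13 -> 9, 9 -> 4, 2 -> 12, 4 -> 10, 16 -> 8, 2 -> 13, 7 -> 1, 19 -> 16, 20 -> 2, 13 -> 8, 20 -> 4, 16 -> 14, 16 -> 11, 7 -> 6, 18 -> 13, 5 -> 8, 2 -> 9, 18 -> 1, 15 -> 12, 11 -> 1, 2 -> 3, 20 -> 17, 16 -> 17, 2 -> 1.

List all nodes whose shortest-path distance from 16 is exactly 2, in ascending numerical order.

Level 0: 16
Level 1: 2, 8, 11, 14, 15, 17, 18, 20
Level 2: 1, 3, 4, 5, 7, 9, 10, 12, 13
Level 3: 6, 19

1, 3, 4, 5, 7, 9, 10, 12, 13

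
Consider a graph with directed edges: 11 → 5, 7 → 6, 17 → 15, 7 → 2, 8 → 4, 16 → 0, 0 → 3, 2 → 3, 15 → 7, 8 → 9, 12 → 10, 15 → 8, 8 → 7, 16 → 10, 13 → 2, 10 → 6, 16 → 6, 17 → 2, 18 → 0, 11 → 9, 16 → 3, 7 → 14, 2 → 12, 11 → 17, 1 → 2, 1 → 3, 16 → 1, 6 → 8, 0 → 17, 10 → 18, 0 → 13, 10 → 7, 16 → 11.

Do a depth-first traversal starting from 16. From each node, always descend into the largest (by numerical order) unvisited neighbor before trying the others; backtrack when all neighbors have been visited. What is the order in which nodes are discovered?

Visit 16
16 → 11
11 → 17
17 → 15
15 → 8
8 → 9
8 → 7
7 → 14
7 → 6
7 → 2
2 → 12
12 → 10
10 → 18
18 → 0
0 → 13
0 → 3
8 → 4
11 → 5
16 → 1

16, 11, 17, 15, 8, 9, 7, 14, 6, 2, 12, 10, 18, 0, 13, 3, 4, 5, 1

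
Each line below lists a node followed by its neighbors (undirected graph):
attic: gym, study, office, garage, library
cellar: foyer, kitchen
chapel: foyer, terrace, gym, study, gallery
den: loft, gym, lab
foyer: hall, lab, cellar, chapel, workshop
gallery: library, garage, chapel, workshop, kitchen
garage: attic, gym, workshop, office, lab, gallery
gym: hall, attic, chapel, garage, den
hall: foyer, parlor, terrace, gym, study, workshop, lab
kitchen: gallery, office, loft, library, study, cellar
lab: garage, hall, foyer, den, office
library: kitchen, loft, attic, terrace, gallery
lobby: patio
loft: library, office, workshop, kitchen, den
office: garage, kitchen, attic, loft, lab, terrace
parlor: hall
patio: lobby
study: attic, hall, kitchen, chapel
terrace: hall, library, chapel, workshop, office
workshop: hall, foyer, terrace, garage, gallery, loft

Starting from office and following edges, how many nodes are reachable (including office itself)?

BFS from office visits: office, garage, kitchen, attic, loft, lab, terrace, gym, workshop, gallery, library, study, cellar, den, hall, foyer, chapel, parlor
Reachable nodes: 18 of 20 total.

18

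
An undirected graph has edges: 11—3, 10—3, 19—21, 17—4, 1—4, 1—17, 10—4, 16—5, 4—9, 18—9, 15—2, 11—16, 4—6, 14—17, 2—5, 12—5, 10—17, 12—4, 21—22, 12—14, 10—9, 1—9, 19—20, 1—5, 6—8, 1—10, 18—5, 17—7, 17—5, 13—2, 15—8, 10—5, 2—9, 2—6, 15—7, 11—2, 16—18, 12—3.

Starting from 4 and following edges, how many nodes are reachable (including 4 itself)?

18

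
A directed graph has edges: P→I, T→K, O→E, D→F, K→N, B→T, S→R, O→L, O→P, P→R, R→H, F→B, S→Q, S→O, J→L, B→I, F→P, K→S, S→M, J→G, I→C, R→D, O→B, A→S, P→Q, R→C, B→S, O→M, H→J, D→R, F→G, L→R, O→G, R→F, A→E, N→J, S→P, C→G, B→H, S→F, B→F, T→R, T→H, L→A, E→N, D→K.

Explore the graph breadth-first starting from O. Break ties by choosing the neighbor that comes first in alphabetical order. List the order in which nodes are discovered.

O, B, E, G, L, M, P, F, H, I, S, T, N, A, R, Q, J, C, K, D

Visit O; enqueue B, E, G, L, M, P → queue [B, E, G, L, M, P]
Visit B; enqueue F, H, I, S, T → queue [E, G, L, M, P, F, H, I, S, T]
Visit E; enqueue N → queue [G, L, M, P, F, H, I, S, T, N]
Visit G → queue [L, M, P, F, H, I, S, T, N]
Visit L; enqueue A, R → queue [M, P, F, H, I, S, T, N, A, R]
Visit M → queue [P, F, H, I, S, T, N, A, R]
Visit P; enqueue Q → queue [F, H, I, S, T, N, A, R, Q]
Visit F → queue [H, I, S, T, N, A, R, Q]
Visit H; enqueue J → queue [I, S, T, N, A, R, Q, J]
Visit I; enqueue C → queue [S, T, N, A, R, Q, J, C]
Visit S → queue [T, N, A, R, Q, J, C]
Visit T; enqueue K → queue [N, A, R, Q, J, C, K]
Visit N → queue [A, R, Q, J, C, K]
Visit A → queue [R, Q, J, C, K]
Visit R; enqueue D → queue [Q, J, C, K, D]
Visit Q → queue [J, C, K, D]
Visit J → queue [C, K, D]
Visit C → queue [K, D]
Visit K → queue [D]
Visit D → queue []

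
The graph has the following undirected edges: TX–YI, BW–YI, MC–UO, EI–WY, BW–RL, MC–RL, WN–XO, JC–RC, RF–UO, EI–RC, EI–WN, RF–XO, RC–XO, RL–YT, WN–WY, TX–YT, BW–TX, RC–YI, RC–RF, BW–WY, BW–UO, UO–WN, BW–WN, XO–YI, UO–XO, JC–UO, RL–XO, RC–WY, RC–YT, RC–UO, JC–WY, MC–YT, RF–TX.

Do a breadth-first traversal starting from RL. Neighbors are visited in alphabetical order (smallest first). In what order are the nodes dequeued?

Visit RL; enqueue BW, MC, XO, YT → queue [BW, MC, XO, YT]
Visit BW; enqueue TX, UO, WN, WY, YI → queue [MC, XO, YT, TX, UO, WN, WY, YI]
Visit MC → queue [XO, YT, TX, UO, WN, WY, YI]
Visit XO; enqueue RC, RF → queue [YT, TX, UO, WN, WY, YI, RC, RF]
Visit YT → queue [TX, UO, WN, WY, YI, RC, RF]
Visit TX → queue [UO, WN, WY, YI, RC, RF]
Visit UO; enqueue JC → queue [WN, WY, YI, RC, RF, JC]
Visit WN; enqueue EI → queue [WY, YI, RC, RF, JC, EI]
Visit WY → queue [YI, RC, RF, JC, EI]
Visit YI → queue [RC, RF, JC, EI]
Visit RC → queue [RF, JC, EI]
Visit RF → queue [JC, EI]
Visit JC → queue [EI]
Visit EI → queue []

RL BW MC XO YT TX UO WN WY YI RC RF JC EI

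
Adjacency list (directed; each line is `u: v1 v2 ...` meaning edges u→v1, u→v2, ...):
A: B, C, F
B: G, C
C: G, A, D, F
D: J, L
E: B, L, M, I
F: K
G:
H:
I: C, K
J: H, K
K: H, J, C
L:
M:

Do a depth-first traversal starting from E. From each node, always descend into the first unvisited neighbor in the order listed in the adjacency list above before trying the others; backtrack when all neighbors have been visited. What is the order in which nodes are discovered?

E -> B -> G -> C -> A -> F -> K -> H -> J -> D -> L -> M -> I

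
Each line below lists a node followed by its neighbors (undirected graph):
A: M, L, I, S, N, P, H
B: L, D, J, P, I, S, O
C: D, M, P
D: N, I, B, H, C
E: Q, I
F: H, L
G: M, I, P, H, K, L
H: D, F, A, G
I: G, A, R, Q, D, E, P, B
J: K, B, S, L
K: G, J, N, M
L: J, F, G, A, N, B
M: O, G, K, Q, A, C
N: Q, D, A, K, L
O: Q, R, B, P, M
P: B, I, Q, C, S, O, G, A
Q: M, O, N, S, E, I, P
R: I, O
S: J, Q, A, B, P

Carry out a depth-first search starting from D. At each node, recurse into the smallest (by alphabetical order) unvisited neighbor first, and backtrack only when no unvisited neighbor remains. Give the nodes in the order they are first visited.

Visit D
D → B
B → I
I → A
A → H
H → F
F → L
L → G
G → K
K → J
J → S
S → P
P → C
C → M
M → O
O → Q
Q → E
Q → N
O → R

D B I A H F L G K J S P C M O Q E N R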